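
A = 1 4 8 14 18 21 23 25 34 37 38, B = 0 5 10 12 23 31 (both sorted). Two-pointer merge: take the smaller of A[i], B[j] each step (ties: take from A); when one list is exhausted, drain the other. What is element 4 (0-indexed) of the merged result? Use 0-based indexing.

[i=0,j=0] A[i]=1>B[j]=0 take 0 → j++
[i=0,j=1] A[i]=1<=B[j]=5 take 1 → i++
[i=1,j=1] A[i]=4<=B[j]=5 take 4 → i++
[i=2,j=1] A[i]=8>B[j]=5 take 5 → j++
[i=2,j=2] A[i]=8<=B[j]=10 take 8 → i++
[i=3,j=2] A[i]=14>B[j]=10 take 10 → j++
[i=3,j=3] A[i]=14>B[j]=12 take 12 → j++
[i=3,j=4] A[i]=14<=B[j]=23 take 14 → i++
[i=4,j=4] A[i]=18<=B[j]=23 take 18 → i++
[i=5,j=4] A[i]=21<=B[j]=23 take 21 → i++
[i=6,j=4] A[i]=23<=B[j]=23 take 23 → i++
[i=7,j=4] A[i]=25>B[j]=23 take 23 → j++
[i=7,j=5] A[i]=25<=B[j]=31 take 25 → i++
[i=8,j=5] A[i]=34>B[j]=31 take 31 → j++
[i=8,j=6] B done, take A[i]=34 → i++
[i=9,j=6] B done, take A[i]=37 → i++
[i=10,j=6] B done, take A[i]=38 → i++

merged[4] = 8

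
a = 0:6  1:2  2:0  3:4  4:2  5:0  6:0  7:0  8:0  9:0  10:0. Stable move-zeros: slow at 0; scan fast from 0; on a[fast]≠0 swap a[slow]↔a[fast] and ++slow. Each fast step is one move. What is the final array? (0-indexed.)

(s=0,f=0) a[fast]=6≠0 swap→a[0]=6 → slow++,fast++
(s=1,f=1) a[fast]=2≠0 swap→a[1]=2 → slow++,fast++
(s=2,f=2) a[fast]=0 → fast++
(s=2,f=3) a[fast]=4≠0 swap→a[2]=4 → slow++,fast++
(s=3,f=4) a[fast]=2≠0 swap→a[3]=2 → slow++,fast++
(s=4,f=5) a[fast]=0 → fast++
(s=4,f=6) a[fast]=0 → fast++
(s=4,f=7) a[fast]=0 → fast++
(s=4,f=8) a[fast]=0 → fast++
(s=4,f=9) a[fast]=0 → fast++
(s=4,f=10) a[fast]=0 → fast++

[6, 2, 4, 2, 0, 0, 0, 0, 0, 0, 0]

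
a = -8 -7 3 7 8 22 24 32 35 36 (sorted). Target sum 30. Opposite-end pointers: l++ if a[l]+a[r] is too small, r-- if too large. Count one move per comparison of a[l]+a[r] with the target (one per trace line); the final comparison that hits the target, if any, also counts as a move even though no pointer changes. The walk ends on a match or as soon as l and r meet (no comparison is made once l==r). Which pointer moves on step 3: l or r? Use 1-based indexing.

r

[1,10] -8+36=28 <30 → l++
[2,10] -7+36=29 <30 → l++
[3,10] 3+36=39 >30 → r--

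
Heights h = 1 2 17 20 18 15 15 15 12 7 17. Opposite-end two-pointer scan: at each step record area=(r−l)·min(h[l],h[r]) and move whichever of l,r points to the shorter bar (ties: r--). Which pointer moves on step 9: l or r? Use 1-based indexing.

[1,11] min(1,17)*10=10 best=10 * → l++
[2,11] min(2,17)*9=18 best=18 * → l++
[3,11] min(17,17)*8=136 best=136 * → r--
[3,10] min(17,7)*7=49 best=136 → r--
[3,9] min(17,12)*6=72 best=136 → r--
[3,8] min(17,15)*5=75 best=136 → r--
[3,7] min(17,15)*4=60 best=136 → r--
[3,6] min(17,15)*3=45 best=136 → r--
[3,5] min(17,18)*2=34 best=136 → l++

l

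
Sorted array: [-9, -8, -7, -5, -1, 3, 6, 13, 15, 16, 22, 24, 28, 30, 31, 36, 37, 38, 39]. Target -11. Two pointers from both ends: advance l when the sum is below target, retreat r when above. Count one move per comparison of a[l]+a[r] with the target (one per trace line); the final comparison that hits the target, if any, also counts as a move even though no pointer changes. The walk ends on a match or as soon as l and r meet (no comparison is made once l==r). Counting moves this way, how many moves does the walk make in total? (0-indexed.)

18 moves

l=0 r=18: -9+39=30 >-11, r--
l=0 r=17: -9+38=29 >-11, r--
l=0 r=16: -9+37=28 >-11, r--
l=0 r=15: -9+36=27 >-11, r--
l=0 r=14: -9+31=22 >-11, r--
l=0 r=13: -9+30=21 >-11, r--
l=0 r=12: -9+28=19 >-11, r--
l=0 r=11: -9+24=15 >-11, r--
l=0 r=10: -9+22=13 >-11, r--
l=0 r=9: -9+16=7 >-11, r--
l=0 r=8: -9+15=6 >-11, r--
l=0 r=7: -9+13=4 >-11, r--
l=0 r=6: -9+6=-3 >-11, r--
l=0 r=5: -9+3=-6 >-11, r--
l=0 r=4: -9+-1=-10 >-11, r--
l=0 r=3: -9+-5=-14 <-11, l++
l=1 r=3: -8+-5=-13 <-11, l++
l=2 r=3: -7+-5=-12 <-11, l++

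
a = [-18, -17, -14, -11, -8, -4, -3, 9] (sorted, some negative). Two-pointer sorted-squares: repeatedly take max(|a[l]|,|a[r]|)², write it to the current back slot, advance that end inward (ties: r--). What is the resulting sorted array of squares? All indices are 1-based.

[9, 16, 64, 81, 121, 196, 289, 324]

[1,8] |-18|>|9| out[8]=324 → l++
[2,8] |-17|>|9| out[7]=289 → l++
[3,8] |-14|>|9| out[6]=196 → l++
[4,8] |-11|>|9| out[5]=121 → l++
[5,8] |-8|<=|9| out[4]=81 → r--
[5,7] |-8|>|-3| out[3]=64 → l++
[6,7] |-4|>|-3| out[2]=16 → l++
[7,7] |-3|<=|-3| out[1]=9 → r--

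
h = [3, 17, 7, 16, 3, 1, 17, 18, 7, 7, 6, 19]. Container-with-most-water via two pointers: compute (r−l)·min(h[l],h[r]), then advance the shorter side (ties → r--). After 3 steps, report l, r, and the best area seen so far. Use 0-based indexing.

l=3, r=11, best area=170

l=0 r=11: min(3,19)*11=33 best=33 *, l++
l=1 r=11: min(17,19)*10=170 best=170 *, l++
l=2 r=11: min(7,19)*9=63 best=170, l++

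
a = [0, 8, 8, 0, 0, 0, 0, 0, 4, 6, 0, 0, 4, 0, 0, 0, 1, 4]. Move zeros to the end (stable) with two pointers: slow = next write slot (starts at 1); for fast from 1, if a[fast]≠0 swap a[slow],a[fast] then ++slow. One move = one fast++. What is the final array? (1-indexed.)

[8, 8, 4, 6, 4, 1, 4, 0, 0, 0, 0, 0, 0, 0, 0, 0, 0, 0]

slow=1 fast=1: a[fast]=0, fast++
slow=1 fast=2: a[fast]=8≠0 swap→a[1]=8, slow++,fast++
slow=2 fast=3: a[fast]=8≠0 swap→a[2]=8, slow++,fast++
slow=3 fast=4: a[fast]=0, fast++
slow=3 fast=5: a[fast]=0, fast++
slow=3 fast=6: a[fast]=0, fast++
slow=3 fast=7: a[fast]=0, fast++
slow=3 fast=8: a[fast]=0, fast++
slow=3 fast=9: a[fast]=4≠0 swap→a[3]=4, slow++,fast++
slow=4 fast=10: a[fast]=6≠0 swap→a[4]=6, slow++,fast++
slow=5 fast=11: a[fast]=0, fast++
slow=5 fast=12: a[fast]=0, fast++
slow=5 fast=13: a[fast]=4≠0 swap→a[5]=4, slow++,fast++
slow=6 fast=14: a[fast]=0, fast++
slow=6 fast=15: a[fast]=0, fast++
slow=6 fast=16: a[fast]=0, fast++
slow=6 fast=17: a[fast]=1≠0 swap→a[6]=1, slow++,fast++
slow=7 fast=18: a[fast]=4≠0 swap→a[7]=4, slow++,fast++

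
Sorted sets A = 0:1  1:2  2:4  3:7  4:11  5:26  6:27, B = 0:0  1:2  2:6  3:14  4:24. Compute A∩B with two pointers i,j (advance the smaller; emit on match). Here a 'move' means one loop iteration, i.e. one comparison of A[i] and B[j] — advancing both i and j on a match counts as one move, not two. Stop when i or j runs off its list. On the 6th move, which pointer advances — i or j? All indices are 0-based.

i

[i=0,j=0] 1>0 → j++
[i=0,j=1] 1<2 → i++
[i=1,j=1] 2==2 emit → i++,j++
[i=2,j=2] 4<6 → i++
[i=3,j=2] 7>6 → j++
[i=3,j=3] 7<14 → i++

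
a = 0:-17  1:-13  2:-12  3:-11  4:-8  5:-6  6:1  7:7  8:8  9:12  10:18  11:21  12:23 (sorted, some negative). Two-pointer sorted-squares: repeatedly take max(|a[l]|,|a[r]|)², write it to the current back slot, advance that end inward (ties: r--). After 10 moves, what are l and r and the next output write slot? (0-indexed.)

l=0 r=12: |-17|<=|23| out[12]=529, r--
l=0 r=11: |-17|<=|21| out[11]=441, r--
l=0 r=10: |-17|<=|18| out[10]=324, r--
l=0 r=9: |-17|>|12| out[9]=289, l++
l=1 r=9: |-13|>|12| out[8]=169, l++
l=2 r=9: |-12|<=|12| out[7]=144, r--
l=2 r=8: |-12|>|8| out[6]=144, l++
l=3 r=8: |-11|>|8| out[5]=121, l++
l=4 r=8: |-8|<=|8| out[4]=64, r--
l=4 r=7: |-8|>|7| out[3]=64, l++

l=5, r=7, next write slot=2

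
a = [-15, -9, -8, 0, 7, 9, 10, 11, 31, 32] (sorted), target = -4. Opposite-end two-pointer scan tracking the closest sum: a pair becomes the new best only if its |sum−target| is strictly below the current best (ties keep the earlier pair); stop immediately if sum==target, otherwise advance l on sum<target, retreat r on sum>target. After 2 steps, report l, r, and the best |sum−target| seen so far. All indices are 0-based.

[0,9] -15+32=17 d=21 * → r--
[0,8] -15+31=16 d=20 * → r--

l=0, r=7, best |Δ|=20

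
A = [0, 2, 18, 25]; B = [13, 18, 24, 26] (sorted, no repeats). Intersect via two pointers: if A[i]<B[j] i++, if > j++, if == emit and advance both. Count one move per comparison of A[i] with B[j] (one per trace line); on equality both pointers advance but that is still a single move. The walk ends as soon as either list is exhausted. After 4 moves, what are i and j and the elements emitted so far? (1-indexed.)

[i=1,j=1] 0<13 → i++
[i=2,j=1] 2<13 → i++
[i=3,j=1] 18>13 → j++
[i=3,j=2] 18==18 emit → i++,j++

i=4, j=3, emitted=[18]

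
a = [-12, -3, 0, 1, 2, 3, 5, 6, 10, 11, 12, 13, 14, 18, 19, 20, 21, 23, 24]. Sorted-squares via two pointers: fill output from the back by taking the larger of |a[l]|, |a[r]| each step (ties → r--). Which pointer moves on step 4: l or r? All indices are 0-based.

[0,18] |-12|<=|24| out[18]=576 → r--
[0,17] |-12|<=|23| out[17]=529 → r--
[0,16] |-12|<=|21| out[16]=441 → r--
[0,15] |-12|<=|20| out[15]=400 → r--

r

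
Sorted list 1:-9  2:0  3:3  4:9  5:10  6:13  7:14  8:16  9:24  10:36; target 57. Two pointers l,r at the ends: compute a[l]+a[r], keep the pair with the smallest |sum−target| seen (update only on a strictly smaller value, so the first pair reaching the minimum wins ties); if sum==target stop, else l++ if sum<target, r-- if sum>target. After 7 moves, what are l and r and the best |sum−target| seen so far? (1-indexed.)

l=8, r=10, best |Δ|=7

l=1 r=10: -9+36=27 d=30 *, l++
l=2 r=10: 0+36=36 d=21 *, l++
l=3 r=10: 3+36=39 d=18 *, l++
l=4 r=10: 9+36=45 d=12 *, l++
l=5 r=10: 10+36=46 d=11 *, l++
l=6 r=10: 13+36=49 d=8 *, l++
l=7 r=10: 14+36=50 d=7 *, l++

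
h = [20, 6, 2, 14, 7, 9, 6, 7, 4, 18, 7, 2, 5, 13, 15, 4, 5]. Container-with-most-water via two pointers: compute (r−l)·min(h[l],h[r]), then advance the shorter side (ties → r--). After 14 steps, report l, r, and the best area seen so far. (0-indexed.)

l=0 r=16: min(20,5)*16=80 best=80 *, r--
l=0 r=15: min(20,4)*15=60 best=80, r--
l=0 r=14: min(20,15)*14=210 best=210 *, r--
l=0 r=13: min(20,13)*13=169 best=210, r--
l=0 r=12: min(20,5)*12=60 best=210, r--
l=0 r=11: min(20,2)*11=22 best=210, r--
l=0 r=10: min(20,7)*10=70 best=210, r--
l=0 r=9: min(20,18)*9=162 best=210, r--
l=0 r=8: min(20,4)*8=32 best=210, r--
l=0 r=7: min(20,7)*7=49 best=210, r--
l=0 r=6: min(20,6)*6=36 best=210, r--
l=0 r=5: min(20,9)*5=45 best=210, r--
l=0 r=4: min(20,7)*4=28 best=210, r--
l=0 r=3: min(20,14)*3=42 best=210, r--

l=0, r=2, best area=210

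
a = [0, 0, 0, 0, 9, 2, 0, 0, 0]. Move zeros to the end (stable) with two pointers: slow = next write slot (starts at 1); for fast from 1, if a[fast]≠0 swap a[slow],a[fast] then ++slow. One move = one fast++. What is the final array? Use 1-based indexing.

[9, 2, 0, 0, 0, 0, 0, 0, 0]

(s=1,f=1) a[fast]=0 → fast++
(s=1,f=2) a[fast]=0 → fast++
(s=1,f=3) a[fast]=0 → fast++
(s=1,f=4) a[fast]=0 → fast++
(s=1,f=5) a[fast]=9≠0 swap→a[1]=9 → slow++,fast++
(s=2,f=6) a[fast]=2≠0 swap→a[2]=2 → slow++,fast++
(s=3,f=7) a[fast]=0 → fast++
(s=3,f=8) a[fast]=0 → fast++
(s=3,f=9) a[fast]=0 → fast++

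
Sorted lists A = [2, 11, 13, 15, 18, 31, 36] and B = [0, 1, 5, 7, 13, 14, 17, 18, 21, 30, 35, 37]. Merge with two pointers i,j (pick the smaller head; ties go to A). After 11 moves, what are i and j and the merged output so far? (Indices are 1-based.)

i=5, j=8, merged so far=[0, 1, 2, 5, 7, 11, 13, 13, 14, 15, 17]

i=1 j=1: A[i]=2>B[j]=0 take 0, j++
i=1 j=2: A[i]=2>B[j]=1 take 1, j++
i=1 j=3: A[i]=2<=B[j]=5 take 2, i++
i=2 j=3: A[i]=11>B[j]=5 take 5, j++
i=2 j=4: A[i]=11>B[j]=7 take 7, j++
i=2 j=5: A[i]=11<=B[j]=13 take 11, i++
i=3 j=5: A[i]=13<=B[j]=13 take 13, i++
i=4 j=5: A[i]=15>B[j]=13 take 13, j++
i=4 j=6: A[i]=15>B[j]=14 take 14, j++
i=4 j=7: A[i]=15<=B[j]=17 take 15, i++
i=5 j=7: A[i]=18>B[j]=17 take 17, j++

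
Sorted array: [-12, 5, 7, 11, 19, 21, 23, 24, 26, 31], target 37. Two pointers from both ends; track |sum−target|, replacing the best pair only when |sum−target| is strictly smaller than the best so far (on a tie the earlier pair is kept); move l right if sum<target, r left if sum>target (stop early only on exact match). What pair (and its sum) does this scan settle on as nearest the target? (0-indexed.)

[0,9] -12+31=19 d=18 * → l++
[1,9] 5+31=36 d=1 * → l++
[2,9] 7+31=38 d=1 → r--
[2,8] 7+26=33 d=4 → l++
[3,8] 11+26=37 d=0 * → stop

pair (11, 26) with sum 37 (|Δ|=0)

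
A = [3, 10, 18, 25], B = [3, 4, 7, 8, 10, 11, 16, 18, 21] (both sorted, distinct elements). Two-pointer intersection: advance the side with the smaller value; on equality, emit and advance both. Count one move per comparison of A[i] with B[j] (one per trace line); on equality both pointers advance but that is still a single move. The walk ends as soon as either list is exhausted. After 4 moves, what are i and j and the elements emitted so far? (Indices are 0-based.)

[i=0,j=0] 3==3 emit → i++,j++
[i=1,j=1] 10>4 → j++
[i=1,j=2] 10>7 → j++
[i=1,j=3] 10>8 → j++

i=1, j=4, emitted=[3]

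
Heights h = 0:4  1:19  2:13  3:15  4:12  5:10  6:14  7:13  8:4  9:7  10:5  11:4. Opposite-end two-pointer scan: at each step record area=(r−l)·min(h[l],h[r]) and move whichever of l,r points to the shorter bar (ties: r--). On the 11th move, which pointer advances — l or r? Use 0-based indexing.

l=0 r=11: min(4,4)*11=44 best=44 *, r--
l=0 r=10: min(4,5)*10=40 best=44, l++
l=1 r=10: min(19,5)*9=45 best=45 *, r--
l=1 r=9: min(19,7)*8=56 best=56 *, r--
l=1 r=8: min(19,4)*7=28 best=56, r--
l=1 r=7: min(19,13)*6=78 best=78 *, r--
l=1 r=6: min(19,14)*5=70 best=78, r--
l=1 r=5: min(19,10)*4=40 best=78, r--
l=1 r=4: min(19,12)*3=36 best=78, r--
l=1 r=3: min(19,15)*2=30 best=78, r--
l=1 r=2: min(19,13)*1=13 best=78, r--

r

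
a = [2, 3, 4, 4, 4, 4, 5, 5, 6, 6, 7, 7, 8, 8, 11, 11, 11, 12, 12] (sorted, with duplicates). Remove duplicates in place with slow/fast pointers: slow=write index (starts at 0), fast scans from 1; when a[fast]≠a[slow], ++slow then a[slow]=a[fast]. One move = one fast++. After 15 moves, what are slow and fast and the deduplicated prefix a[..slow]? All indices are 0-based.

(s=0,f=1) a[fast]=3≠a[slow]=2 write a[1]=3 → slow++,fast++
(s=1,f=2) a[fast]=4≠a[slow]=3 write a[2]=4 → slow++,fast++
(s=2,f=3) a[fast]=4=a[slow] dup → fast++
(s=2,f=4) a[fast]=4=a[slow] dup → fast++
(s=2,f=5) a[fast]=4=a[slow] dup → fast++
(s=2,f=6) a[fast]=5≠a[slow]=4 write a[3]=5 → slow++,fast++
(s=3,f=7) a[fast]=5=a[slow] dup → fast++
(s=3,f=8) a[fast]=6≠a[slow]=5 write a[4]=6 → slow++,fast++
(s=4,f=9) a[fast]=6=a[slow] dup → fast++
(s=4,f=10) a[fast]=7≠a[slow]=6 write a[5]=7 → slow++,fast++
(s=5,f=11) a[fast]=7=a[slow] dup → fast++
(s=5,f=12) a[fast]=8≠a[slow]=7 write a[6]=8 → slow++,fast++
(s=6,f=13) a[fast]=8=a[slow] dup → fast++
(s=6,f=14) a[fast]=11≠a[slow]=8 write a[7]=11 → slow++,fast++
(s=7,f=15) a[fast]=11=a[slow] dup → fast++

slow=7, fast=16, prefix=[2, 3, 4, 5, 6, 7, 8, 11]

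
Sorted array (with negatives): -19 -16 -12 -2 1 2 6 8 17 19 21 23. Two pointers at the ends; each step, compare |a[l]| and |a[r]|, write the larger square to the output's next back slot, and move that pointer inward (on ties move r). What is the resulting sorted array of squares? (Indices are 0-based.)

l=0 r=11: |-19|<=|23| out[11]=529, r--
l=0 r=10: |-19|<=|21| out[10]=441, r--
l=0 r=9: |-19|<=|19| out[9]=361, r--
l=0 r=8: |-19|>|17| out[8]=361, l++
l=1 r=8: |-16|<=|17| out[7]=289, r--
l=1 r=7: |-16|>|8| out[6]=256, l++
l=2 r=7: |-12|>|8| out[5]=144, l++
l=3 r=7: |-2|<=|8| out[4]=64, r--
l=3 r=6: |-2|<=|6| out[3]=36, r--
l=3 r=5: |-2|<=|2| out[2]=4, r--
l=3 r=4: |-2|>|1| out[1]=4, l++
l=4 r=4: |1|<=|1| out[0]=1, r--

[1, 4, 4, 36, 64, 144, 256, 289, 361, 361, 441, 529]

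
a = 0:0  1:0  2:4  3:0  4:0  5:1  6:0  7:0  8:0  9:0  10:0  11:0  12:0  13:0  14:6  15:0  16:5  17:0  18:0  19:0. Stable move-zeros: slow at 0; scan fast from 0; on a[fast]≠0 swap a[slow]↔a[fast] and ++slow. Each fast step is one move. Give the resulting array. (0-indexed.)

[4, 1, 6, 5, 0, 0, 0, 0, 0, 0, 0, 0, 0, 0, 0, 0, 0, 0, 0, 0]

slow=0 fast=0: a[fast]=0, fast++
slow=0 fast=1: a[fast]=0, fast++
slow=0 fast=2: a[fast]=4≠0 swap→a[0]=4, slow++,fast++
slow=1 fast=3: a[fast]=0, fast++
slow=1 fast=4: a[fast]=0, fast++
slow=1 fast=5: a[fast]=1≠0 swap→a[1]=1, slow++,fast++
slow=2 fast=6: a[fast]=0, fast++
slow=2 fast=7: a[fast]=0, fast++
slow=2 fast=8: a[fast]=0, fast++
slow=2 fast=9: a[fast]=0, fast++
slow=2 fast=10: a[fast]=0, fast++
slow=2 fast=11: a[fast]=0, fast++
slow=2 fast=12: a[fast]=0, fast++
slow=2 fast=13: a[fast]=0, fast++
slow=2 fast=14: a[fast]=6≠0 swap→a[2]=6, slow++,fast++
slow=3 fast=15: a[fast]=0, fast++
slow=3 fast=16: a[fast]=5≠0 swap→a[3]=5, slow++,fast++
slow=4 fast=17: a[fast]=0, fast++
slow=4 fast=18: a[fast]=0, fast++
slow=4 fast=19: a[fast]=0, fast++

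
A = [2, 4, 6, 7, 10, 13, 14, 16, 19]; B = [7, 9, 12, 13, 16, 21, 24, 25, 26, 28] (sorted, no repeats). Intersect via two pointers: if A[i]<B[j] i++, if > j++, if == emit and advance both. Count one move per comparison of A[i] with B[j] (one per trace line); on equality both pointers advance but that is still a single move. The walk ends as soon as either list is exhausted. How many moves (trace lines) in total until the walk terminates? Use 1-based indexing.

[i=1,j=1] 2<7 → i++
[i=2,j=1] 4<7 → i++
[i=3,j=1] 6<7 → i++
[i=4,j=1] 7==7 emit → i++,j++
[i=5,j=2] 10>9 → j++
[i=5,j=3] 10<12 → i++
[i=6,j=3] 13>12 → j++
[i=6,j=4] 13==13 emit → i++,j++
[i=7,j=5] 14<16 → i++
[i=8,j=5] 16==16 emit → i++,j++
[i=9,j=6] 19<21 → i++

11 moves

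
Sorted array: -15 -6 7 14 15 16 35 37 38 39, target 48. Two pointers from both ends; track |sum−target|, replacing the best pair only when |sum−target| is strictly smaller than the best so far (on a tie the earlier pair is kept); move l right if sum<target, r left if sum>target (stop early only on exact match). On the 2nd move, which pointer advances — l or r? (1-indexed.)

l

l=1 r=10: -15+39=24 d=24 *, l++
l=2 r=10: -6+39=33 d=15 *, l++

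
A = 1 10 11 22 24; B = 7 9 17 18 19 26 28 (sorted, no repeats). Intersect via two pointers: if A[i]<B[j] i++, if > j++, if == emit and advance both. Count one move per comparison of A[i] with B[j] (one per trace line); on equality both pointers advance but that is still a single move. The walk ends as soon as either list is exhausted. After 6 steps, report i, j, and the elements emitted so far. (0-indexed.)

i=0 j=0: 1<7, i++
i=1 j=0: 10>7, j++
i=1 j=1: 10>9, j++
i=1 j=2: 10<17, i++
i=2 j=2: 11<17, i++
i=3 j=2: 22>17, j++

i=3, j=3, emitted=[]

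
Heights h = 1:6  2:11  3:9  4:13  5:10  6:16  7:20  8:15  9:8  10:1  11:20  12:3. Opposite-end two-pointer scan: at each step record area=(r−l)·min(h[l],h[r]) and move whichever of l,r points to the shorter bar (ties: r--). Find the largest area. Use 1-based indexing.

max area = 99

[1,12] min(6,3)*11=33 best=33 * → r--
[1,11] min(6,20)*10=60 best=60 * → l++
[2,11] min(11,20)*9=99 best=99 * → l++
[3,11] min(9,20)*8=72 best=99 → l++
[4,11] min(13,20)*7=91 best=99 → l++
[5,11] min(10,20)*6=60 best=99 → l++
[6,11] min(16,20)*5=80 best=99 → l++
[7,11] min(20,20)*4=80 best=99 → r--
[7,10] min(20,1)*3=3 best=99 → r--
[7,9] min(20,8)*2=16 best=99 → r--
[7,8] min(20,15)*1=15 best=99 → r--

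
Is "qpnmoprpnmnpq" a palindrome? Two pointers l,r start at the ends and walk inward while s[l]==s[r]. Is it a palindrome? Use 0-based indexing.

not a palindrome (mismatch at 4,8)

[0,12] 'q'=='q' → l++,r--
[1,11] 'p'=='p' → l++,r--
[2,10] 'n'=='n' → l++,r--
[3,9] 'm'=='m' → l++,r--
[4,8] 'o'!='n' → stop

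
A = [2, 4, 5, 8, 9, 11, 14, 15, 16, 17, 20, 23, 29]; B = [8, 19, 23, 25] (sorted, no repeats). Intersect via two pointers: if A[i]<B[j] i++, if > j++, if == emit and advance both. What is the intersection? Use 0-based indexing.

i=0 j=0: 2<8, i++
i=1 j=0: 4<8, i++
i=2 j=0: 5<8, i++
i=3 j=0: 8==8 emit, i++,j++
i=4 j=1: 9<19, i++
i=5 j=1: 11<19, i++
i=6 j=1: 14<19, i++
i=7 j=1: 15<19, i++
i=8 j=1: 16<19, i++
i=9 j=1: 17<19, i++
i=10 j=1: 20>19, j++
i=10 j=2: 20<23, i++
i=11 j=2: 23==23 emit, i++,j++
i=12 j=3: 29>25, j++

intersection = [8, 23]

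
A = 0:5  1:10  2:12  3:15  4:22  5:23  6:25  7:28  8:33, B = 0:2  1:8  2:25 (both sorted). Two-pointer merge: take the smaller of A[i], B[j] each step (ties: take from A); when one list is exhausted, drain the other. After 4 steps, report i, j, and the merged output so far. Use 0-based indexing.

i=0 j=0: A[i]=5>B[j]=2 take 2, j++
i=0 j=1: A[i]=5<=B[j]=8 take 5, i++
i=1 j=1: A[i]=10>B[j]=8 take 8, j++
i=1 j=2: A[i]=10<=B[j]=25 take 10, i++

i=2, j=2, merged so far=[2, 5, 8, 10]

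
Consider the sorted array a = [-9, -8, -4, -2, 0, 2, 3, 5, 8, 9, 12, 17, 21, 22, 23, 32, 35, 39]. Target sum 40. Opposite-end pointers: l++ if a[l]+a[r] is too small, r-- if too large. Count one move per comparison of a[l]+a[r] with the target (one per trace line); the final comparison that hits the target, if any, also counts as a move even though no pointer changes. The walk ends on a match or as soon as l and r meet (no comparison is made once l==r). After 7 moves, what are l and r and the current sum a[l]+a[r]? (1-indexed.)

l=7, r=17, sum=38

l=1 r=18: -9+39=30 <40, l++
l=2 r=18: -8+39=31 <40, l++
l=3 r=18: -4+39=35 <40, l++
l=4 r=18: -2+39=37 <40, l++
l=5 r=18: 0+39=39 <40, l++
l=6 r=18: 2+39=41 >40, r--
l=6 r=17: 2+35=37 <40, l++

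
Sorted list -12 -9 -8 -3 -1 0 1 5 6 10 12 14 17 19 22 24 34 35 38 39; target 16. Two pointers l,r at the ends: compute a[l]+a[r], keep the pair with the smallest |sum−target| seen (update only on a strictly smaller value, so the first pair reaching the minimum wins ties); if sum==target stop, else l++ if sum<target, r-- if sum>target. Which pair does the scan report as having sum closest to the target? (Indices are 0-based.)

[0,19] -12+39=27 d=11 * → r--
[0,18] -12+38=26 d=10 * → r--
[0,17] -12+35=23 d=7 * → r--
[0,16] -12+34=22 d=6 * → r--
[0,15] -12+24=12 d=4 * → l++
[1,15] -9+24=15 d=1 * → l++
[2,15] -8+24=16 d=0 * → stop

pair (-8, 24) with sum 16 (|Δ|=0)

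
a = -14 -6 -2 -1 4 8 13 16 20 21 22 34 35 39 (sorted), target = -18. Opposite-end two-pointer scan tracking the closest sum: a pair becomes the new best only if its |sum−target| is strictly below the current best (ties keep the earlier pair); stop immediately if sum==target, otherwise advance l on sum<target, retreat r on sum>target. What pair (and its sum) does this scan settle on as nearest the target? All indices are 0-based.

pair (-14, -2) with sum -16 (|Δ|=2)

[0,13] -14+39=25 d=43 * → r--
[0,12] -14+35=21 d=39 * → r--
[0,11] -14+34=20 d=38 * → r--
[0,10] -14+22=8 d=26 * → r--
[0,9] -14+21=7 d=25 * → r--
[0,8] -14+20=6 d=24 * → r--
[0,7] -14+16=2 d=20 * → r--
[0,6] -14+13=-1 d=17 * → r--
[0,5] -14+8=-6 d=12 * → r--
[0,4] -14+4=-10 d=8 * → r--
[0,3] -14+-1=-15 d=3 * → r--
[0,2] -14+-2=-16 d=2 * → r--
[0,1] -14+-6=-20 d=2 → l++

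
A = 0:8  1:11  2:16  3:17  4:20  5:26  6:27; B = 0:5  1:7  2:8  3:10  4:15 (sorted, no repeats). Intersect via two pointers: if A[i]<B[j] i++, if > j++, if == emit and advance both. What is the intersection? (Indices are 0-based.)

intersection = [8]

i=0 j=0: 8>5, j++
i=0 j=1: 8>7, j++
i=0 j=2: 8==8 emit, i++,j++
i=1 j=3: 11>10, j++
i=1 j=4: 11<15, i++
i=2 j=4: 16>15, j++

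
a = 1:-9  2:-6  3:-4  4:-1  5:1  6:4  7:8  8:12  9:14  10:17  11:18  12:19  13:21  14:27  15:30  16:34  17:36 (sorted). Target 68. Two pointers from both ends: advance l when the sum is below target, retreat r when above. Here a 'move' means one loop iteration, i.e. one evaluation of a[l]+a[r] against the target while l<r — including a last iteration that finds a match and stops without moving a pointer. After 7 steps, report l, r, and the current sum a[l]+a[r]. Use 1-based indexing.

l=8, r=17, sum=48

l=1 r=17: -9+36=27 <68, l++
l=2 r=17: -6+36=30 <68, l++
l=3 r=17: -4+36=32 <68, l++
l=4 r=17: -1+36=35 <68, l++
l=5 r=17: 1+36=37 <68, l++
l=6 r=17: 4+36=40 <68, l++
l=7 r=17: 8+36=44 <68, l++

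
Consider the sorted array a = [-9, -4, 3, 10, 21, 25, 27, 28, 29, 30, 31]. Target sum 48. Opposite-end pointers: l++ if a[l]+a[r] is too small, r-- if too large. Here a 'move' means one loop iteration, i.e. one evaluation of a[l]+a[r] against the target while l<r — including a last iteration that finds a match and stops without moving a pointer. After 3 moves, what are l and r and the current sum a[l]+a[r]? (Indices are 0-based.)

l=3, r=10, sum=41

[0,10] -9+31=22 <48 → l++
[1,10] -4+31=27 <48 → l++
[2,10] 3+31=34 <48 → l++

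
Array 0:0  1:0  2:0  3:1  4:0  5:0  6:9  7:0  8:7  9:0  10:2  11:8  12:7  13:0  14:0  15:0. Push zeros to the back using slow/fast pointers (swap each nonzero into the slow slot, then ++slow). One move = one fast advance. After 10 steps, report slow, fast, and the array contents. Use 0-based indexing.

(s=0,f=0) a[fast]=0 → fast++
(s=0,f=1) a[fast]=0 → fast++
(s=0,f=2) a[fast]=0 → fast++
(s=0,f=3) a[fast]=1≠0 swap→a[0]=1 → slow++,fast++
(s=1,f=4) a[fast]=0 → fast++
(s=1,f=5) a[fast]=0 → fast++
(s=1,f=6) a[fast]=9≠0 swap→a[1]=9 → slow++,fast++
(s=2,f=7) a[fast]=0 → fast++
(s=2,f=8) a[fast]=7≠0 swap→a[2]=7 → slow++,fast++
(s=3,f=9) a[fast]=0 → fast++

slow=3, fast=10, a=[1, 9, 7, 0, 0, 0, 0, 0, 0, 0, 2, 8, 7, 0, 0, 0]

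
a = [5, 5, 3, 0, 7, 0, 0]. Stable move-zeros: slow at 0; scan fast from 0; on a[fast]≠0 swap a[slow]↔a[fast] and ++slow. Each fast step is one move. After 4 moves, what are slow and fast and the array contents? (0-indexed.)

slow=3, fast=4, a=[5, 5, 3, 0, 7, 0, 0]

slow=0 fast=0: a[fast]=5≠0 swap→a[0]=5, slow++,fast++
slow=1 fast=1: a[fast]=5≠0 swap→a[1]=5, slow++,fast++
slow=2 fast=2: a[fast]=3≠0 swap→a[2]=3, slow++,fast++
slow=3 fast=3: a[fast]=0, fast++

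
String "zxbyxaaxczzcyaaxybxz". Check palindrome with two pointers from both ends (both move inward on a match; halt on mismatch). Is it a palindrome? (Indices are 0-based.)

not a palindrome (mismatch at 7,12)

[0,19] 'z'=='z' → l++,r--
[1,18] 'x'=='x' → l++,r--
[2,17] 'b'=='b' → l++,r--
[3,16] 'y'=='y' → l++,r--
[4,15] 'x'=='x' → l++,r--
[5,14] 'a'=='a' → l++,r--
[6,13] 'a'=='a' → l++,r--
[7,12] 'x'!='y' → stop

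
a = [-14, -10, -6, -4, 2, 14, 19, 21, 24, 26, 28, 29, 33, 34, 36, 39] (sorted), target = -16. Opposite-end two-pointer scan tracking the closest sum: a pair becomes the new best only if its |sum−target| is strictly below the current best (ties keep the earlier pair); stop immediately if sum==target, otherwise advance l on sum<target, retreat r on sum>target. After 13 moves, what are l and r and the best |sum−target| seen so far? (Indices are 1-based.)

l=1 r=16: -14+39=25 d=41 *, r--
l=1 r=15: -14+36=22 d=38 *, r--
l=1 r=14: -14+34=20 d=36 *, r--
l=1 r=13: -14+33=19 d=35 *, r--
l=1 r=12: -14+29=15 d=31 *, r--
l=1 r=11: -14+28=14 d=30 *, r--
l=1 r=10: -14+26=12 d=28 *, r--
l=1 r=9: -14+24=10 d=26 *, r--
l=1 r=8: -14+21=7 d=23 *, r--
l=1 r=7: -14+19=5 d=21 *, r--
l=1 r=6: -14+14=0 d=16 *, r--
l=1 r=5: -14+2=-12 d=4 *, r--
l=1 r=4: -14+-4=-18 d=2 *, l++

l=2, r=4, best |Δ|=2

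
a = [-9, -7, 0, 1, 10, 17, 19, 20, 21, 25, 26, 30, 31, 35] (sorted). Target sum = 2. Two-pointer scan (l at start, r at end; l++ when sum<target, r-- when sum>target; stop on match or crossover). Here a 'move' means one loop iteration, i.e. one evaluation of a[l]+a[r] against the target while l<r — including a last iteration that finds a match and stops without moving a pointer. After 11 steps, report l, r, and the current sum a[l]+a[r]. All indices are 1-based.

l=2, r=4, sum=-6

l=1 r=14: -9+35=26 >2, r--
l=1 r=13: -9+31=22 >2, r--
l=1 r=12: -9+30=21 >2, r--
l=1 r=11: -9+26=17 >2, r--
l=1 r=10: -9+25=16 >2, r--
l=1 r=9: -9+21=12 >2, r--
l=1 r=8: -9+20=11 >2, r--
l=1 r=7: -9+19=10 >2, r--
l=1 r=6: -9+17=8 >2, r--
l=1 r=5: -9+10=1 <2, l++
l=2 r=5: -7+10=3 >2, r--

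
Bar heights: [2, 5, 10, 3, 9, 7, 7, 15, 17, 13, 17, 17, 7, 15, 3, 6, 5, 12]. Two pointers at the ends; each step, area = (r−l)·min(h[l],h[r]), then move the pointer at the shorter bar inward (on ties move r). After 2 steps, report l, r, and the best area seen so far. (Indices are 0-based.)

[0,17] min(2,12)*17=34 best=34 * → l++
[1,17] min(5,12)*16=80 best=80 * → l++

l=2, r=17, best area=80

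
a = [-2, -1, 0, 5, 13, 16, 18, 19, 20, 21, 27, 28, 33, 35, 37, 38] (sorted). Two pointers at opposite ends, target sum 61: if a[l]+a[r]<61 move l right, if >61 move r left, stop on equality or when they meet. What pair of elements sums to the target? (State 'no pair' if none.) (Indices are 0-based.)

(28, 33)

[0,15] -2+38=36 <61 → l++
[1,15] -1+38=37 <61 → l++
[2,15] 0+38=38 <61 → l++
[3,15] 5+38=43 <61 → l++
[4,15] 13+38=51 <61 → l++
[5,15] 16+38=54 <61 → l++
[6,15] 18+38=56 <61 → l++
[7,15] 19+38=57 <61 → l++
[8,15] 20+38=58 <61 → l++
[9,15] 21+38=59 <61 → l++
[10,15] 27+38=65 >61 → r--
[10,14] 27+37=64 >61 → r--
[10,13] 27+35=62 >61 → r--
[10,12] 27+33=60 <61 → l++
[11,12] 28+33=61 → found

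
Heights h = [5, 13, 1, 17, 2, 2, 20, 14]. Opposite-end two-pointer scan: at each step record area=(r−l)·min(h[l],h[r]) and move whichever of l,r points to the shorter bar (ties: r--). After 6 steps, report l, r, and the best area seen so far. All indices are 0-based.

l=5, r=6, best area=78

l=0 r=7: min(5,14)*7=35 best=35 *, l++
l=1 r=7: min(13,14)*6=78 best=78 *, l++
l=2 r=7: min(1,14)*5=5 best=78, l++
l=3 r=7: min(17,14)*4=56 best=78, r--
l=3 r=6: min(17,20)*3=51 best=78, l++
l=4 r=6: min(2,20)*2=4 best=78, l++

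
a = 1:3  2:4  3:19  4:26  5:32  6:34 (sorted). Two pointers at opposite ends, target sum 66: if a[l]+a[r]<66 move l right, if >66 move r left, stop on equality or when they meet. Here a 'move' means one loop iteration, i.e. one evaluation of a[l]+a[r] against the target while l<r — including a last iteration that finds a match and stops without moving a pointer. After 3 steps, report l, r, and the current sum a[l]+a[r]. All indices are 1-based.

l=4, r=6, sum=60

l=1 r=6: 3+34=37 <66, l++
l=2 r=6: 4+34=38 <66, l++
l=3 r=6: 19+34=53 <66, l++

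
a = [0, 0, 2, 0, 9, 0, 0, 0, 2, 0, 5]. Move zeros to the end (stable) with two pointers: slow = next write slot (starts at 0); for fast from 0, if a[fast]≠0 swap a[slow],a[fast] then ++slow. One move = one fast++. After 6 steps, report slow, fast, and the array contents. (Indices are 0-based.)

slow=0 fast=0: a[fast]=0, fast++
slow=0 fast=1: a[fast]=0, fast++
slow=0 fast=2: a[fast]=2≠0 swap→a[0]=2, slow++,fast++
slow=1 fast=3: a[fast]=0, fast++
slow=1 fast=4: a[fast]=9≠0 swap→a[1]=9, slow++,fast++
slow=2 fast=5: a[fast]=0, fast++

slow=2, fast=6, a=[2, 9, 0, 0, 0, 0, 0, 0, 2, 0, 5]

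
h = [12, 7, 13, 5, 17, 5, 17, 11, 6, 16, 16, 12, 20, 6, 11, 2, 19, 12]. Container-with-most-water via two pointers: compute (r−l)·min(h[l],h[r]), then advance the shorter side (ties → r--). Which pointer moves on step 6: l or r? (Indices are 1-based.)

l=1 r=18: min(12,12)*17=204 best=204 *, r--
l=1 r=17: min(12,19)*16=192 best=204, l++
l=2 r=17: min(7,19)*15=105 best=204, l++
l=3 r=17: min(13,19)*14=182 best=204, l++
l=4 r=17: min(5,19)*13=65 best=204, l++
l=5 r=17: min(17,19)*12=204 best=204, l++

l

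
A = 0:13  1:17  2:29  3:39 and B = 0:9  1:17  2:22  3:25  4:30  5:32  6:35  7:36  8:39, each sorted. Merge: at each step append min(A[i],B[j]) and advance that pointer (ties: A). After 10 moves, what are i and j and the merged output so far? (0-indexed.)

i=0 j=0: A[i]=13>B[j]=9 take 9, j++
i=0 j=1: A[i]=13<=B[j]=17 take 13, i++
i=1 j=1: A[i]=17<=B[j]=17 take 17, i++
i=2 j=1: A[i]=29>B[j]=17 take 17, j++
i=2 j=2: A[i]=29>B[j]=22 take 22, j++
i=2 j=3: A[i]=29>B[j]=25 take 25, j++
i=2 j=4: A[i]=29<=B[j]=30 take 29, i++
i=3 j=4: A[i]=39>B[j]=30 take 30, j++
i=3 j=5: A[i]=39>B[j]=32 take 32, j++
i=3 j=6: A[i]=39>B[j]=35 take 35, j++

i=3, j=7, merged so far=[9, 13, 17, 17, 22, 25, 29, 30, 32, 35]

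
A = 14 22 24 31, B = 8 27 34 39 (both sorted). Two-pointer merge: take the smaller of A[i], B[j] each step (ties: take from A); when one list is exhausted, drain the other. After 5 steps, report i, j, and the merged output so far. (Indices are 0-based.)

i=3, j=2, merged so far=[8, 14, 22, 24, 27]

i=0 j=0: A[i]=14>B[j]=8 take 8, j++
i=0 j=1: A[i]=14<=B[j]=27 take 14, i++
i=1 j=1: A[i]=22<=B[j]=27 take 22, i++
i=2 j=1: A[i]=24<=B[j]=27 take 24, i++
i=3 j=1: A[i]=31>B[j]=27 take 27, j++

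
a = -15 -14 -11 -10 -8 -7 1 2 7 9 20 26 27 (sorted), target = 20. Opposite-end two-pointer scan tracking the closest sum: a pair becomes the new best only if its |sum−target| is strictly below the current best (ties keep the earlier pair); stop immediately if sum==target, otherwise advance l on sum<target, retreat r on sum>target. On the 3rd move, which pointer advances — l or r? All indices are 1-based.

[1,13] -15+27=12 d=8 * → l++
[2,13] -14+27=13 d=7 * → l++
[3,13] -11+27=16 d=4 * → l++

l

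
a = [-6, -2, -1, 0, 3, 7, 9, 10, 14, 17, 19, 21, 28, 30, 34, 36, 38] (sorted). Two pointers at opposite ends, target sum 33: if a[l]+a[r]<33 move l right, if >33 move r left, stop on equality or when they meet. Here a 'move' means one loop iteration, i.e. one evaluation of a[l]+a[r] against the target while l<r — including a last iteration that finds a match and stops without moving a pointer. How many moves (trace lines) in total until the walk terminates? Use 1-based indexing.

[1,17] -6+38=32 <33 → l++
[2,17] -2+38=36 >33 → r--
[2,16] -2+36=34 >33 → r--
[2,15] -2+34=32 <33 → l++
[3,15] -1+34=33 → found

5 moves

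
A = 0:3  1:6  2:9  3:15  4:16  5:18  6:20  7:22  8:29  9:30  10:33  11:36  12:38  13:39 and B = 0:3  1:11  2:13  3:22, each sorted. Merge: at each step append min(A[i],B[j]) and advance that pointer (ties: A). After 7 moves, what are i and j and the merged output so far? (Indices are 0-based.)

i=0 j=0: A[i]=3<=B[j]=3 take 3, i++
i=1 j=0: A[i]=6>B[j]=3 take 3, j++
i=1 j=1: A[i]=6<=B[j]=11 take 6, i++
i=2 j=1: A[i]=9<=B[j]=11 take 9, i++
i=3 j=1: A[i]=15>B[j]=11 take 11, j++
i=3 j=2: A[i]=15>B[j]=13 take 13, j++
i=3 j=3: A[i]=15<=B[j]=22 take 15, i++

i=4, j=3, merged so far=[3, 3, 6, 9, 11, 13, 15]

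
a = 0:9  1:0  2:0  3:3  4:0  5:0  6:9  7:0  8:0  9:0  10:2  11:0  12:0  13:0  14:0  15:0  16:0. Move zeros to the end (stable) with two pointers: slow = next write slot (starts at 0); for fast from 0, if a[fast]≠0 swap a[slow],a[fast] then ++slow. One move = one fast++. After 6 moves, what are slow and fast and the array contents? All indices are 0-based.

(s=0,f=0) a[fast]=9≠0 swap→a[0]=9 → slow++,fast++
(s=1,f=1) a[fast]=0 → fast++
(s=1,f=2) a[fast]=0 → fast++
(s=1,f=3) a[fast]=3≠0 swap→a[1]=3 → slow++,fast++
(s=2,f=4) a[fast]=0 → fast++
(s=2,f=5) a[fast]=0 → fast++

slow=2, fast=6, a=[9, 3, 0, 0, 0, 0, 9, 0, 0, 0, 2, 0, 0, 0, 0, 0, 0]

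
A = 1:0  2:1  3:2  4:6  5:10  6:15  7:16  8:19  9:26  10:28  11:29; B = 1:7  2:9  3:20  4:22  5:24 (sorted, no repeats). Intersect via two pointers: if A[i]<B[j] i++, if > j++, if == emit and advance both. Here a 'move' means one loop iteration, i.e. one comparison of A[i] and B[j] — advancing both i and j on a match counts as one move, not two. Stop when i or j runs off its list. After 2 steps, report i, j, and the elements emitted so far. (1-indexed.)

i=1 j=1: 0<7, i++
i=2 j=1: 1<7, i++

i=3, j=1, emitted=[]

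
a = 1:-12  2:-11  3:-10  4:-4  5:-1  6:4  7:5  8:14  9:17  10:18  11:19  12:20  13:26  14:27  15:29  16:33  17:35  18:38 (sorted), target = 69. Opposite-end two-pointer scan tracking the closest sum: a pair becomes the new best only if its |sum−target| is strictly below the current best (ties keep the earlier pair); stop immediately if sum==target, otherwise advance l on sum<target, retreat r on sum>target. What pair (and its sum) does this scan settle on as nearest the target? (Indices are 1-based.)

[1,18] -12+38=26 d=43 * → l++
[2,18] -11+38=27 d=42 * → l++
[3,18] -10+38=28 d=41 * → l++
[4,18] -4+38=34 d=35 * → l++
[5,18] -1+38=37 d=32 * → l++
[6,18] 4+38=42 d=27 * → l++
[7,18] 5+38=43 d=26 * → l++
[8,18] 14+38=52 d=17 * → l++
[9,18] 17+38=55 d=14 * → l++
[10,18] 18+38=56 d=13 * → l++
[11,18] 19+38=57 d=12 * → l++
[12,18] 20+38=58 d=11 * → l++
[13,18] 26+38=64 d=5 * → l++
[14,18] 27+38=65 d=4 * → l++
[15,18] 29+38=67 d=2 * → l++
[16,18] 33+38=71 d=2 → r--
[16,17] 33+35=68 d=1 * → l++

pair (33, 35) with sum 68 (|Δ|=1)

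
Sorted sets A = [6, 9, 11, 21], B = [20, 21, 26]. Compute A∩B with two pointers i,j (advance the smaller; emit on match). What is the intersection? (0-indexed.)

i=0 j=0: 6<20, i++
i=1 j=0: 9<20, i++
i=2 j=0: 11<20, i++
i=3 j=0: 21>20, j++
i=3 j=1: 21==21 emit, i++,j++

intersection = [21]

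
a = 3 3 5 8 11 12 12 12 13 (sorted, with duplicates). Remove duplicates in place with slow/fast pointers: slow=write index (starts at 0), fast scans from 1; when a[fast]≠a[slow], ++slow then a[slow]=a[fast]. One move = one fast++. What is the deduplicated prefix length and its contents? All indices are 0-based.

length 6; prefix = [3, 5, 8, 11, 12, 13]

(s=0,f=1) a[fast]=3=a[slow] dup → fast++
(s=0,f=2) a[fast]=5≠a[slow]=3 write a[1]=5 → slow++,fast++
(s=1,f=3) a[fast]=8≠a[slow]=5 write a[2]=8 → slow++,fast++
(s=2,f=4) a[fast]=11≠a[slow]=8 write a[3]=11 → slow++,fast++
(s=3,f=5) a[fast]=12≠a[slow]=11 write a[4]=12 → slow++,fast++
(s=4,f=6) a[fast]=12=a[slow] dup → fast++
(s=4,f=7) a[fast]=12=a[slow] dup → fast++
(s=4,f=8) a[fast]=13≠a[slow]=12 write a[5]=13 → slow++,fast++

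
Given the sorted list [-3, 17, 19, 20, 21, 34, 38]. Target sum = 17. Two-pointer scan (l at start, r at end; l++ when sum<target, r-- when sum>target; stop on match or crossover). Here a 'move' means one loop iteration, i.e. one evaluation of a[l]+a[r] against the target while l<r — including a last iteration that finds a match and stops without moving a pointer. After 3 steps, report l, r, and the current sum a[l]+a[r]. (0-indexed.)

l=0, r=3, sum=17

[0,6] -3+38=35 >17 → r--
[0,5] -3+34=31 >17 → r--
[0,4] -3+21=18 >17 → r--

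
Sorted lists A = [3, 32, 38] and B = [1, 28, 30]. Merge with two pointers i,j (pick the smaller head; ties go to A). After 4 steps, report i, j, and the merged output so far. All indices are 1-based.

i=2, j=4, merged so far=[1, 3, 28, 30]

i=1 j=1: A[i]=3>B[j]=1 take 1, j++
i=1 j=2: A[i]=3<=B[j]=28 take 3, i++
i=2 j=2: A[i]=32>B[j]=28 take 28, j++
i=2 j=3: A[i]=32>B[j]=30 take 30, j++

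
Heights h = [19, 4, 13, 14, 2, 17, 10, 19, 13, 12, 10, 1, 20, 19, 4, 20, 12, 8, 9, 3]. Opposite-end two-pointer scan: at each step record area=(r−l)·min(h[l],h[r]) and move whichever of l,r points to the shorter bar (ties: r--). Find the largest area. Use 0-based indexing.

max area = 285

[0,19] min(19,3)*19=57 best=57 * → r--
[0,18] min(19,9)*18=162 best=162 * → r--
[0,17] min(19,8)*17=136 best=162 → r--
[0,16] min(19,12)*16=192 best=192 * → r--
[0,15] min(19,20)*15=285 best=285 * → l++
[1,15] min(4,20)*14=56 best=285 → l++
[2,15] min(13,20)*13=169 best=285 → l++
[3,15] min(14,20)*12=168 best=285 → l++
[4,15] min(2,20)*11=22 best=285 → l++
[5,15] min(17,20)*10=170 best=285 → l++
[6,15] min(10,20)*9=90 best=285 → l++
[7,15] min(19,20)*8=152 best=285 → l++
[8,15] min(13,20)*7=91 best=285 → l++
[9,15] min(12,20)*6=72 best=285 → l++
[10,15] min(10,20)*5=50 best=285 → l++
[11,15] min(1,20)*4=4 best=285 → l++
[12,15] min(20,20)*3=60 best=285 → r--
[12,14] min(20,4)*2=8 best=285 → r--
[12,13] min(20,19)*1=19 best=285 → r--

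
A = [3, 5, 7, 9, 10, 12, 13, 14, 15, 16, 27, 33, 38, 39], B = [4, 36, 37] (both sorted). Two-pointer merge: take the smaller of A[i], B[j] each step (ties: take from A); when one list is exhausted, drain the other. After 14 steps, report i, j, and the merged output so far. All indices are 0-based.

i=12, j=2, merged so far=[3, 4, 5, 7, 9, 10, 12, 13, 14, 15, 16, 27, 33, 36]

i=0 j=0: A[i]=3<=B[j]=4 take 3, i++
i=1 j=0: A[i]=5>B[j]=4 take 4, j++
i=1 j=1: A[i]=5<=B[j]=36 take 5, i++
i=2 j=1: A[i]=7<=B[j]=36 take 7, i++
i=3 j=1: A[i]=9<=B[j]=36 take 9, i++
i=4 j=1: A[i]=10<=B[j]=36 take 10, i++
i=5 j=1: A[i]=12<=B[j]=36 take 12, i++
i=6 j=1: A[i]=13<=B[j]=36 take 13, i++
i=7 j=1: A[i]=14<=B[j]=36 take 14, i++
i=8 j=1: A[i]=15<=B[j]=36 take 15, i++
i=9 j=1: A[i]=16<=B[j]=36 take 16, i++
i=10 j=1: A[i]=27<=B[j]=36 take 27, i++
i=11 j=1: A[i]=33<=B[j]=36 take 33, i++
i=12 j=1: A[i]=38>B[j]=36 take 36, j++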